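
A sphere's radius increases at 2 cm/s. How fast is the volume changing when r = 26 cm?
5408π cm³/s

V = (4/3)πr³
dV/dt = dV/dr · dr/dt = 4πr² · 2
At r = 26: dV/dt = 5408π cm³/s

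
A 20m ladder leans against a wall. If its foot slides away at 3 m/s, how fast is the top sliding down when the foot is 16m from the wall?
4 m/s

x² + y² = 20²
2x·dx/dt + 2y·dy/dt = 0
dy/dt = -x/y · dx/dt = -16/12 · 3 = -4 m/s
The top is descending at 4 m/s.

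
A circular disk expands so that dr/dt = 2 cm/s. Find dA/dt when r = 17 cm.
68π cm²/s

A = πr²
dA/dt = 2πr · dr/dt = 2π(17)(2) = 68π cm²/s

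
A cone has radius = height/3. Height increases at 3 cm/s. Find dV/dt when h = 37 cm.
1369π/3 cm³/s

V = (1/3)π(h/3)²h = πh³/27
dV/dt = πh²/9 · 3
At h = 37: dV/dt = 1369π/3 cm³/s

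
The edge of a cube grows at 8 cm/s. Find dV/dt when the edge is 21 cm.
10584 cm³/s

V = s³
dV/dt = 3s² · ds/dt = 3·21²·8 = 10584 cm³/s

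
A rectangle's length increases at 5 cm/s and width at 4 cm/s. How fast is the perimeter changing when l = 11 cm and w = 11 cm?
18 cm/s

P = 2(l + w)
dP/dt = 2(dl/dt + dw/dt) = 2(5 + 4) = 18 cm/s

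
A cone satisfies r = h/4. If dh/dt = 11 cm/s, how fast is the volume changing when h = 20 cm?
275π cm³/s

V = (1/3)π(h/4)²h = πh³/48
dV/dt = πh²/16 · 11
At h = 20: dV/dt = 275π cm³/s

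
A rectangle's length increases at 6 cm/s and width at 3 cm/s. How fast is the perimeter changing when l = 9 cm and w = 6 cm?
18 cm/s

P = 2(l + w)
dP/dt = 2(dl/dt + dw/dt) = 2(6 + 3) = 18 cm/s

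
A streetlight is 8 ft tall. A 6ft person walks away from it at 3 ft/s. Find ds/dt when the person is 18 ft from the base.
9 ft/s

By similar triangles: 8/(x+s) = 6/s
Solving: s = 6x/2
ds/dt = 6/2 · dx/dt = 3 · 3 = 9 ft/s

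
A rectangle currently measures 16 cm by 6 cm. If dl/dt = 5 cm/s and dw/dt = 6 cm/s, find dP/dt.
22 cm/s

P = 2(l + w)
dP/dt = 2(dl/dt + dw/dt) = 2(5 + 6) = 22 cm/s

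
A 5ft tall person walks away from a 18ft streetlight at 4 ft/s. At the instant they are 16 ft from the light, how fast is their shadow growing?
20/13 ft/s

By similar triangles: 18/(x+s) = 5/s
Solving: s = 5x/13
ds/dt = 5/13 · dx/dt = 5/13 · 4 = 20/13 ft/s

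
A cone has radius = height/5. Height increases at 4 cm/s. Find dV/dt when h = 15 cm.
36π cm³/s

V = (1/3)π(h/5)²h = πh³/75
dV/dt = πh²/25 · 4
At h = 15: dV/dt = 36π cm³/s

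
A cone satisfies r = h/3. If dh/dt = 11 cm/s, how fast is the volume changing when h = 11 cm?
1331π/9 cm³/s

V = (1/3)π(h/3)²h = πh³/27
dV/dt = πh²/9 · 11
At h = 11: dV/dt = 1331π/9 cm³/s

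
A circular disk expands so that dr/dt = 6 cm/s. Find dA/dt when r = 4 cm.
48π cm²/s

A = πr²
dA/dt = 2πr · dr/dt = 2π(4)(6) = 48π cm²/s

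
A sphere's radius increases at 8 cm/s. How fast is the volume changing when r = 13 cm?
5408π cm³/s

V = (4/3)πr³
dV/dt = dV/dr · dr/dt = 4πr² · 8
At r = 13: dV/dt = 5408π cm³/s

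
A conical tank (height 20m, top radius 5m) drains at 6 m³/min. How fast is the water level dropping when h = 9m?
32/(27π) ≈ 0.3773 m/min

r/h = 5/20, so r = (1/4)h
V = (1/3)πr²h = (1/3)π((1/4)h)²h = (1/48)πh³
dV/dh = (1/16)πh²
dh/dt = (dV/dt)/(dV/dh) = -6/((1/16)π·9²) = -32/(27π) m/min
The level is dropping at 32/(27π) ≈ 0.3773 m/min.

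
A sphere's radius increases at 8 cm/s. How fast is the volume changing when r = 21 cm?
14112π cm³/s

V = (4/3)πr³
dV/dt = dV/dr · dr/dt = 4πr² · 8
At r = 21: dV/dt = 14112π cm³/s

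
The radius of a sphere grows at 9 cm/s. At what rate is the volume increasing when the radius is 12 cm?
5184π cm³/s

V = (4/3)πr³
dV/dt = dV/dr · dr/dt = 4πr² · 9
At r = 12: dV/dt = 5184π cm³/s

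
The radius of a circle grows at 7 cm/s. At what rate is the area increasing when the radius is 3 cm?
42π cm²/s

A = πr²
dA/dt = 2πr · dr/dt = 2π(3)(7) = 42π cm²/s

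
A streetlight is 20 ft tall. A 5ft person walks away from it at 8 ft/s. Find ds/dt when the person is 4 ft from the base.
8/3 ft/s

By similar triangles: 20/(x+s) = 5/s
Solving: s = 5x/15
ds/dt = 5/15 · dx/dt = 1/3 · 8 = 8/3 ft/s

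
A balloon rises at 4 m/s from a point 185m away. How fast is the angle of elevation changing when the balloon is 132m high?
0.014327 rad/s

tan(θ) = y/185
sec²(θ) · dθ/dt = (1/185) · dy/dt
dθ/dt = cos²(θ)/185 · 4 = 185/(185² + 132²) · 4
dθ/dt = 0.014327 rad/s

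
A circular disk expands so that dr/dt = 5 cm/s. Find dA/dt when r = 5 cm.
50π cm²/s

A = πr²
dA/dt = 2πr · dr/dt = 2π(5)(5) = 50π cm²/s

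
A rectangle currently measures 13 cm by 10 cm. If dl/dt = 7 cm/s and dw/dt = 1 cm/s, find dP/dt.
16 cm/s

P = 2(l + w)
dP/dt = 2(dl/dt + dw/dt) = 2(7 + 1) = 16 cm/s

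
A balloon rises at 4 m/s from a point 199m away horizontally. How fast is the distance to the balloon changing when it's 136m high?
544√58097/58097 ≈ 2.257 m/s

z² = 199² + y²
z = √(199² + 136²) = √58097
dz/dt = y/z · dy/dt = 136/√58097 · 4 = 544√58097/58097 ≈ 2.257 m/s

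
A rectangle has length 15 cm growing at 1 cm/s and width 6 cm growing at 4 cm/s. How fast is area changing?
66 cm²/s

A = lw
dA/dt = w·dl/dt + l·dw/dt = 6·1 + 15·4 = 66 cm²/s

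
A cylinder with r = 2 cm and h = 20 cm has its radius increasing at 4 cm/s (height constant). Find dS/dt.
192π cm²/s

S = 2πrh + 2πr² (lateral + bases)
dS/dt = (2πh + 4πr)·dr/dt = (2π·20 + 4π·2)·4
= 192π cm²/s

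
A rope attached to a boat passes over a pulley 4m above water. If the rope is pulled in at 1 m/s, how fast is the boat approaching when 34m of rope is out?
17√285/285 ≈ 1.007 m/s

rope² = x² + 4²
x = √(34² - 4²) = 2√285
dx/dt = (rope/x) · d(rope)/dt = (34/(2√285)) · (-1) = -17√285/285 m/s
The boat approaches at 17√285/285 ≈ 1.007 m/s.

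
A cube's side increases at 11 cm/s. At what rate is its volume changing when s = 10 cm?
3300 cm³/s

V = s³
dV/dt = 3s² · ds/dt = 3·10²·11 = 3300 cm³/s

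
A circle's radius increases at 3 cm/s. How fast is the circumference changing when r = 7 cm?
6π cm/s

C = 2πr
dC/dt = 2π · dr/dt = 2π · 3 = 6π cm/s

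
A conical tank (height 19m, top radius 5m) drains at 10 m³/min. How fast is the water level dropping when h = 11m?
722/(605π) ≈ 0.3799 m/min

r/h = 5/19, so r = (5/19)h
V = (1/3)πr²h = (1/3)π((5/19)h)²h = (25/1083)πh³
dV/dh = (25/361)πh²
dh/dt = (dV/dt)/(dV/dh) = -10/((25/361)π·11²) = -722/(605π) m/min
The level is dropping at 722/(605π) ≈ 0.3799 m/min.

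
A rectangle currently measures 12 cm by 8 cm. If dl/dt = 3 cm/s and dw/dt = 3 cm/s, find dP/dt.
12 cm/s

P = 2(l + w)
dP/dt = 2(dl/dt + dw/dt) = 2(3 + 3) = 12 cm/s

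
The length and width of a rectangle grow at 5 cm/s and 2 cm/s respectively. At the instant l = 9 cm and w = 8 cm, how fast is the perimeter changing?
14 cm/s

P = 2(l + w)
dP/dt = 2(dl/dt + dw/dt) = 2(5 + 2) = 14 cm/s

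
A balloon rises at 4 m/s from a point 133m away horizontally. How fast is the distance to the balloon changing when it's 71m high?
142√22730/11365 ≈ 1.884 m/s

z² = 133² + y²
z = √(133² + 71²) = √22730
dz/dt = y/z · dy/dt = 71/√22730 · 4 = 142√22730/11365 ≈ 1.884 m/s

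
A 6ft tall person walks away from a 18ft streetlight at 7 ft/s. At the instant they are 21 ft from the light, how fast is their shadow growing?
7/2 ft/s

By similar triangles: 18/(x+s) = 6/s
Solving: s = 6x/12
ds/dt = 6/12 · dx/dt = 1/2 · 7 = 7/2 ft/s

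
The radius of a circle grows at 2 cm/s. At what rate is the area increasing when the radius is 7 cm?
28π cm²/s

A = πr²
dA/dt = 2πr · dr/dt = 2π(7)(2) = 28π cm²/s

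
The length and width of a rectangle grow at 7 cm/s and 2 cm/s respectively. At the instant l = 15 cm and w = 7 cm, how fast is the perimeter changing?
18 cm/s

P = 2(l + w)
dP/dt = 2(dl/dt + dw/dt) = 2(7 + 2) = 18 cm/s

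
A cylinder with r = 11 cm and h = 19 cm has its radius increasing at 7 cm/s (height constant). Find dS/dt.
574π cm²/s

S = 2πrh + 2πr² (lateral + bases)
dS/dt = (2πh + 4πr)·dr/dt = (2π·19 + 4π·11)·7
= 574π cm²/s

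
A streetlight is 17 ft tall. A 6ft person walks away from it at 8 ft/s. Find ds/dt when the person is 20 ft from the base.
48/11 ft/s

By similar triangles: 17/(x+s) = 6/s
Solving: s = 6x/11
ds/dt = 6/11 · dx/dt = 6/11 · 8 = 48/11 ft/s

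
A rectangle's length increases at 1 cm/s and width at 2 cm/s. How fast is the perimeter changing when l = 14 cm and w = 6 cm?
6 cm/s

P = 2(l + w)
dP/dt = 2(dl/dt + dw/dt) = 2(1 + 2) = 6 cm/s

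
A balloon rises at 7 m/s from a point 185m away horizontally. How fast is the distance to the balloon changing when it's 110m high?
154√1853/1853 ≈ 3.578 m/s

z² = 185² + y²
z = √(185² + 110²) = 5√1853
dz/dt = y/z · dy/dt = 110/(5√1853) · 7 = 154√1853/1853 ≈ 3.578 m/s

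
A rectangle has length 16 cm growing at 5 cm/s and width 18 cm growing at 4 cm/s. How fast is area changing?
154 cm²/s

A = lw
dA/dt = w·dl/dt + l·dw/dt = 18·5 + 16·4 = 154 cm²/s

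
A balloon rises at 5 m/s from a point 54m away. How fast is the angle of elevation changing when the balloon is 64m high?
0.038505 rad/s

tan(θ) = y/54
sec²(θ) · dθ/dt = (1/54) · dy/dt
dθ/dt = cos²(θ)/54 · 5 = 54/(54² + 64²) · 5
dθ/dt = 0.038505 rad/s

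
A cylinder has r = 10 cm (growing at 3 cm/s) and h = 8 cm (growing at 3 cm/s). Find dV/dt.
780π cm³/s

V = πr²h
dV/dt = 2πrh·dr/dt + πr²·dh/dt
= 2π(10)(8)(3) + π(10)²(3)
= 780π cm³/s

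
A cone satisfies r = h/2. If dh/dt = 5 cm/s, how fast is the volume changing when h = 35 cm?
6125π/4 cm³/s

V = (1/3)π(h/2)²h = πh³/12
dV/dt = πh²/4 · 5
At h = 35: dV/dt = 6125π/4 cm³/s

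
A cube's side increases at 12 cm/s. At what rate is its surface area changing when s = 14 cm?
2016 cm²/s

A = 6s²
dA/dt = 12s · ds/dt = 12·14·12 = 2016 cm²/s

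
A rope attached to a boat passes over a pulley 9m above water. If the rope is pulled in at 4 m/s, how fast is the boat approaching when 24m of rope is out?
32√55/55 ≈ 4.315 m/s

rope² = x² + 9²
x = √(24² - 9²) = 3√55
dx/dt = (rope/x) · d(rope)/dt = (24/(3√55)) · (-4) = -32√55/55 m/s
The boat approaches at 32√55/55 ≈ 4.315 m/s.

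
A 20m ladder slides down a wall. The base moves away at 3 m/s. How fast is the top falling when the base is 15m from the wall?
9√7/7 ≈ 3.402 m/s

x² + y² = 20²
2x·dx/dt + 2y·dy/dt = 0
dy/dt = -x/y · dx/dt = -15/(5√7) · 3 = -9√7/7 m/s
The top is descending at 9√7/7 ≈ 3.402 m/s.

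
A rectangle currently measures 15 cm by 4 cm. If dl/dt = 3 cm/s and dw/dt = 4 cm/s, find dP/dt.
14 cm/s

P = 2(l + w)
dP/dt = 2(dl/dt + dw/dt) = 2(3 + 4) = 14 cm/s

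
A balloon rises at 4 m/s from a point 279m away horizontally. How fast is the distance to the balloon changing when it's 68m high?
272√82465/82465 ≈ 0.9472 m/s

z² = 279² + y²
z = √(279² + 68²) = √82465
dz/dt = y/z · dy/dt = 68/√82465 · 4 = 272√82465/82465 ≈ 0.9472 m/s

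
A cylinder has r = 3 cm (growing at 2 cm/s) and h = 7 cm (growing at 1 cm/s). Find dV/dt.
93π cm³/s

V = πr²h
dV/dt = 2πrh·dr/dt + πr²·dh/dt
= 2π(3)(7)(2) + π(3)²(1)
= 93π cm³/s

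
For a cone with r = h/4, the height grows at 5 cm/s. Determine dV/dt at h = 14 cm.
245π/4 cm³/s

V = (1/3)π(h/4)²h = πh³/48
dV/dt = πh²/16 · 5
At h = 14: dV/dt = 245π/4 cm³/s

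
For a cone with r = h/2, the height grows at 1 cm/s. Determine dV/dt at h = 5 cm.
25π/4 cm³/s

V = (1/3)π(h/2)²h = πh³/12
dV/dt = πh²/4 · 1
At h = 5: dV/dt = 25π/4 cm³/s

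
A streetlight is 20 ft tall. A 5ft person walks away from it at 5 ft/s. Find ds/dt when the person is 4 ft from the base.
5/3 ft/s

By similar triangles: 20/(x+s) = 5/s
Solving: s = 5x/15
ds/dt = 5/15 · dx/dt = 1/3 · 5 = 5/3 ft/s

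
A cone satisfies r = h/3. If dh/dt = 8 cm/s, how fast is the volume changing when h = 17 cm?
2312π/9 cm³/s

V = (1/3)π(h/3)²h = πh³/27
dV/dt = πh²/9 · 8
At h = 17: dV/dt = 2312π/9 cm³/s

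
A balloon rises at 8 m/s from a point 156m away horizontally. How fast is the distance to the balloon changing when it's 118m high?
472√9565/9565 ≈ 4.826 m/s

z² = 156² + y²
z = √(156² + 118²) = 2√9565
dz/dt = y/z · dy/dt = 118/(2√9565) · 8 = 472√9565/9565 ≈ 4.826 m/s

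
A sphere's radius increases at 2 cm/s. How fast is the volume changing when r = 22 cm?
3872π cm³/s

V = (4/3)πr³
dV/dt = dV/dr · dr/dt = 4πr² · 2
At r = 22: dV/dt = 3872π cm³/s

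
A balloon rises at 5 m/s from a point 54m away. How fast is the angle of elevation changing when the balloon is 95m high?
0.022611 rad/s

tan(θ) = y/54
sec²(θ) · dθ/dt = (1/54) · dy/dt
dθ/dt = cos²(θ)/54 · 5 = 54/(54² + 95²) · 5
dθ/dt = 0.022611 rad/s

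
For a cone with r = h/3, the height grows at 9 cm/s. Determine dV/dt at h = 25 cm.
625π cm³/s

V = (1/3)π(h/3)²h = πh³/27
dV/dt = πh²/9 · 9
At h = 25: dV/dt = 625π cm³/s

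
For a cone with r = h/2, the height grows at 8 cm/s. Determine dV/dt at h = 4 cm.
32π cm³/s

V = (1/3)π(h/2)²h = πh³/12
dV/dt = πh²/4 · 8
At h = 4: dV/dt = 32π cm³/s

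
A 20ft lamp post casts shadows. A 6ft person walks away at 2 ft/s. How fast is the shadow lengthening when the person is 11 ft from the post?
6/7 ft/s

By similar triangles: 20/(x+s) = 6/s
Solving: s = 6x/14
ds/dt = 6/14 · dx/dt = 3/7 · 2 = 6/7 ft/s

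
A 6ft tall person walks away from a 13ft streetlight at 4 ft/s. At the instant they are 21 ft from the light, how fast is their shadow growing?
24/7 ft/s

By similar triangles: 13/(x+s) = 6/s
Solving: s = 6x/7
ds/dt = 6/7 · dx/dt = 6/7 · 4 = 24/7 ft/s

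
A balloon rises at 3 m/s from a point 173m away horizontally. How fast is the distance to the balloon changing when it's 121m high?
363√44570/44570 ≈ 1.719 m/s

z² = 173² + y²
z = √(173² + 121²) = √44570
dz/dt = y/z · dy/dt = 121/√44570 · 3 = 363√44570/44570 ≈ 1.719 m/s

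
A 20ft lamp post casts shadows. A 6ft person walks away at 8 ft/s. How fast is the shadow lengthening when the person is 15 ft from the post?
24/7 ft/s

By similar triangles: 20/(x+s) = 6/s
Solving: s = 6x/14
ds/dt = 6/14 · dx/dt = 3/7 · 8 = 24/7 ft/s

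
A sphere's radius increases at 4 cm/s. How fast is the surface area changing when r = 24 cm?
768π cm²/s

S = 4πr²
dS/dt = dS/dr · dr/dt = 8πr · 4
At r = 24: dS/dt = 768π cm²/s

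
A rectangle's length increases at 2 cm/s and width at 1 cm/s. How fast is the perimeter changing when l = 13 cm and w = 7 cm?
6 cm/s

P = 2(l + w)
dP/dt = 2(dl/dt + dw/dt) = 2(2 + 1) = 6 cm/s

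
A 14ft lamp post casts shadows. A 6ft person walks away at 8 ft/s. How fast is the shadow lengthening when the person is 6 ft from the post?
6 ft/s

By similar triangles: 14/(x+s) = 6/s
Solving: s = 6x/8
ds/dt = 6/8 · dx/dt = 3/4 · 8 = 6 ft/s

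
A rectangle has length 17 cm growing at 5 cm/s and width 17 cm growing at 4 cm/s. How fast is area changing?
153 cm²/s

A = lw
dA/dt = w·dl/dt + l·dw/dt = 17·5 + 17·4 = 153 cm²/s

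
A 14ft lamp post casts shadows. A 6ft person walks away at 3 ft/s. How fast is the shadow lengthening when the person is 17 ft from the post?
9/4 ft/s

By similar triangles: 14/(x+s) = 6/s
Solving: s = 6x/8
ds/dt = 6/8 · dx/dt = 3/4 · 3 = 9/4 ft/s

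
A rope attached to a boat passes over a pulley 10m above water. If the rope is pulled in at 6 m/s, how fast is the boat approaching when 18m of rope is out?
27√14/14 ≈ 7.216 m/s

rope² = x² + 10²
x = √(18² - 10²) = 4√14
dx/dt = (rope/x) · d(rope)/dt = (18/(4√14)) · (-6) = -27√14/14 m/s
The boat approaches at 27√14/14 ≈ 7.216 m/s.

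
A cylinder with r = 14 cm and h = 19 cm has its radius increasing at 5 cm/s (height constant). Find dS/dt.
470π cm²/s

S = 2πrh + 2πr² (lateral + bases)
dS/dt = (2πh + 4πr)·dr/dt = (2π·19 + 4π·14)·5
= 470π cm²/s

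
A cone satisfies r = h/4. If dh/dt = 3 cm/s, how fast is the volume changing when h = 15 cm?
675π/16 cm³/s

V = (1/3)π(h/4)²h = πh³/48
dV/dt = πh²/16 · 3
At h = 15: dV/dt = 675π/16 cm³/s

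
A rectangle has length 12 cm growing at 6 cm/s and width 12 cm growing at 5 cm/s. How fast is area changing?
132 cm²/s

A = lw
dA/dt = w·dl/dt + l·dw/dt = 12·6 + 12·5 = 132 cm²/s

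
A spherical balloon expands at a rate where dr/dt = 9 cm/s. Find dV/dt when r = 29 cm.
30276π cm³/s

V = (4/3)πr³
dV/dt = dV/dr · dr/dt = 4πr² · 9
At r = 29: dV/dt = 30276π cm³/s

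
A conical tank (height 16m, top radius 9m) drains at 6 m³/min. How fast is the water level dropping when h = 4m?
32/(27π) ≈ 0.3773 m/min

r/h = 9/16, so r = (9/16)h
V = (1/3)πr²h = (1/3)π((9/16)h)²h = (27/256)πh³
dV/dh = (81/256)πh²
dh/dt = (dV/dt)/(dV/dh) = -6/((81/256)π·4²) = -32/(27π) m/min
The level is dropping at 32/(27π) ≈ 0.3773 m/min.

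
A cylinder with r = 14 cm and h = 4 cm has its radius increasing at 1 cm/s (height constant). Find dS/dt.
64π cm²/s

S = 2πrh + 2πr² (lateral + bases)
dS/dt = (2πh + 4πr)·dr/dt = (2π·4 + 4π·14)·1
= 64π cm²/s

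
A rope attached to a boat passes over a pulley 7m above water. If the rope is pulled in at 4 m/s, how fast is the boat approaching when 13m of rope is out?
13√30/15 ≈ 4.747 m/s

rope² = x² + 7²
x = √(13² - 7²) = 2√30
dx/dt = (rope/x) · d(rope)/dt = (13/(2√30)) · (-4) = -13√30/15 m/s
The boat approaches at 13√30/15 ≈ 4.747 m/s.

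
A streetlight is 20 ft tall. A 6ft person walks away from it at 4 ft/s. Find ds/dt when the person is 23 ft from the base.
12/7 ft/s

By similar triangles: 20/(x+s) = 6/s
Solving: s = 6x/14
ds/dt = 6/14 · dx/dt = 3/7 · 4 = 12/7 ft/s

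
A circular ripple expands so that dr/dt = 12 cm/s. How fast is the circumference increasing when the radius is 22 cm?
24π cm/s

C = 2πr
dC/dt = 2π · dr/dt = 2π · 12 = 24π cm/s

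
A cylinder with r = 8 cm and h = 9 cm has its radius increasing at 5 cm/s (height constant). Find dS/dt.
250π cm²/s

S = 2πrh + 2πr² (lateral + bases)
dS/dt = (2πh + 4πr)·dr/dt = (2π·9 + 4π·8)·5
= 250π cm²/s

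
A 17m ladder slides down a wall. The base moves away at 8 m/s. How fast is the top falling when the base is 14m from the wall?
112√93/93 ≈ 11.61 m/s

x² + y² = 17²
2x·dx/dt + 2y·dy/dt = 0
dy/dt = -x/y · dx/dt = -14/√93 · 8 = -112√93/93 m/s
The top is descending at 112√93/93 ≈ 11.61 m/s.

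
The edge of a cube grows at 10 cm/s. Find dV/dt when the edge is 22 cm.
14520 cm³/s

V = s³
dV/dt = 3s² · ds/dt = 3·22²·10 = 14520 cm³/s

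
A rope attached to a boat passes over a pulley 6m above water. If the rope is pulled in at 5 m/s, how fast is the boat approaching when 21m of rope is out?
7√5/3 ≈ 5.217 m/s

rope² = x² + 6²
x = √(21² - 6²) = 9√5
dx/dt = (rope/x) · d(rope)/dt = (21/(9√5)) · (-5) = -7√5/3 m/s
The boat approaches at 7√5/3 ≈ 5.217 m/s.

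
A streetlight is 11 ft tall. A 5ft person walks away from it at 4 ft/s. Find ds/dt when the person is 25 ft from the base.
10/3 ft/s

By similar triangles: 11/(x+s) = 5/s
Solving: s = 5x/6
ds/dt = 5/6 · dx/dt = 5/6 · 4 = 10/3 ft/s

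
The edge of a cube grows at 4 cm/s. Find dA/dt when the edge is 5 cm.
240 cm²/s

A = 6s²
dA/dt = 12s · ds/dt = 12·5·4 = 240 cm²/s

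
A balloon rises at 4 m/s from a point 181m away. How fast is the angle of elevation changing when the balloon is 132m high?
0.014427 rad/s

tan(θ) = y/181
sec²(θ) · dθ/dt = (1/181) · dy/dt
dθ/dt = cos²(θ)/181 · 4 = 181/(181² + 132²) · 4
dθ/dt = 0.014427 rad/s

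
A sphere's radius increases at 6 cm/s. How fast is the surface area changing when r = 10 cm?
480π cm²/s

S = 4πr²
dS/dt = dS/dr · dr/dt = 8πr · 6
At r = 10: dS/dt = 480π cm²/s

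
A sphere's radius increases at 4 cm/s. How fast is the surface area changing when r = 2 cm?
64π cm²/s

S = 4πr²
dS/dt = dS/dr · dr/dt = 8πr · 4
At r = 2: dS/dt = 64π cm²/s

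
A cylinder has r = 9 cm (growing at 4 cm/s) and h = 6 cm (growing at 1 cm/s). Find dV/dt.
513π cm³/s

V = πr²h
dV/dt = 2πrh·dr/dt + πr²·dh/dt
= 2π(9)(6)(4) + π(9)²(1)
= 513π cm³/s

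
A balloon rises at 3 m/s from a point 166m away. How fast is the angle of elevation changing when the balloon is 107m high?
0.012768 rad/s

tan(θ) = y/166
sec²(θ) · dθ/dt = (1/166) · dy/dt
dθ/dt = cos²(θ)/166 · 3 = 166/(166² + 107²) · 3
dθ/dt = 0.012768 rad/s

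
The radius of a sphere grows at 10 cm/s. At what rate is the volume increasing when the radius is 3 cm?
360π cm³/s

V = (4/3)πr³
dV/dt = dV/dr · dr/dt = 4πr² · 10
At r = 3: dV/dt = 360π cm³/s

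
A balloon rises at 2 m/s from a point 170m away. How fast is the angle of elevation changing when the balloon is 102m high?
0.008651 rad/s

tan(θ) = y/170
sec²(θ) · dθ/dt = (1/170) · dy/dt
dθ/dt = cos²(θ)/170 · 2 = 170/(170² + 102²) · 2
dθ/dt = 0.008651 rad/s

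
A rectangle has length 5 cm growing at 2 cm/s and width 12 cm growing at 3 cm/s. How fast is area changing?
39 cm²/s

A = lw
dA/dt = w·dl/dt + l·dw/dt = 12·2 + 5·3 = 39 cm²/s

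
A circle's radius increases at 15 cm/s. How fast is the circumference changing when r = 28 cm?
30π cm/s

C = 2πr
dC/dt = 2π · dr/dt = 2π · 15 = 30π cm/s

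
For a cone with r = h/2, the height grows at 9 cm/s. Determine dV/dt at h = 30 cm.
2025π cm³/s

V = (1/3)π(h/2)²h = πh³/12
dV/dt = πh²/4 · 9
At h = 30: dV/dt = 2025π cm³/s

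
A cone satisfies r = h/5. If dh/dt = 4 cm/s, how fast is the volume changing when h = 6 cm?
144π/25 cm³/s

V = (1/3)π(h/5)²h = πh³/75
dV/dt = πh²/25 · 4
At h = 6: dV/dt = 144π/25 cm³/s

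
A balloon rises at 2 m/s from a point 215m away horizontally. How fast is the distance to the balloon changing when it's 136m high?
272√64721/64721 ≈ 1.069 m/s

z² = 215² + y²
z = √(215² + 136²) = √64721
dz/dt = y/z · dy/dt = 136/√64721 · 2 = 272√64721/64721 ≈ 1.069 m/s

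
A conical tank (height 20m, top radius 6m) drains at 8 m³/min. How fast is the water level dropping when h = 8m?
25/(18π) ≈ 0.4421 m/min

r/h = 6/20, so r = (3/10)h
V = (1/3)πr²h = (1/3)π((3/10)h)²h = (3/100)πh³
dV/dh = (9/100)πh²
dh/dt = (dV/dt)/(dV/dh) = -8/((9/100)π·8²) = -25/(18π) m/min
The level is dropping at 25/(18π) ≈ 0.4421 m/min.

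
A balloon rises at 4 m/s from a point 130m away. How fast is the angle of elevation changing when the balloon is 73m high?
0.023393 rad/s

tan(θ) = y/130
sec²(θ) · dθ/dt = (1/130) · dy/dt
dθ/dt = cos²(θ)/130 · 4 = 130/(130² + 73²) · 4
dθ/dt = 0.023393 rad/s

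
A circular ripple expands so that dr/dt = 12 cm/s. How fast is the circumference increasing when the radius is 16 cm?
24π cm/s

C = 2πr
dC/dt = 2π · dr/dt = 2π · 12 = 24π cm/s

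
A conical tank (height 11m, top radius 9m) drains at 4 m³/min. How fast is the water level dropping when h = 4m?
121/(324π) ≈ 0.1189 m/min

r/h = 9/11, so r = (9/11)h
V = (1/3)πr²h = (1/3)π((9/11)h)²h = (27/121)πh³
dV/dh = (81/121)πh²
dh/dt = (dV/dt)/(dV/dh) = -4/((81/121)π·4²) = -121/(324π) m/min
The level is dropping at 121/(324π) ≈ 0.1189 m/min.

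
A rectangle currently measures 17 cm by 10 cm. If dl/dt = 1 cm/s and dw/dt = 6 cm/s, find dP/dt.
14 cm/s

P = 2(l + w)
dP/dt = 2(dl/dt + dw/dt) = 2(1 + 6) = 14 cm/s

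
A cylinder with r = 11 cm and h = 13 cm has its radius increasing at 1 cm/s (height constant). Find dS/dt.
70π cm²/s

S = 2πrh + 2πr² (lateral + bases)
dS/dt = (2πh + 4πr)·dr/dt = (2π·13 + 4π·11)·1
= 70π cm²/s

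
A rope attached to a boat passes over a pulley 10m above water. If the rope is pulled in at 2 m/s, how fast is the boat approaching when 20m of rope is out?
4√3/3 ≈ 2.309 m/s

rope² = x² + 10²
x = √(20² - 10²) = 10√3
dx/dt = (rope/x) · d(rope)/dt = (20/(10√3)) · (-2) = -4√3/3 m/s
The boat approaches at 4√3/3 ≈ 2.309 m/s.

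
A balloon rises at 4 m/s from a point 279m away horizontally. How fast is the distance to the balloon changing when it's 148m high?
592√99745/99745 ≈ 1.874 m/s

z² = 279² + y²
z = √(279² + 148²) = √99745
dz/dt = y/z · dy/dt = 148/√99745 · 4 = 592√99745/99745 ≈ 1.874 m/s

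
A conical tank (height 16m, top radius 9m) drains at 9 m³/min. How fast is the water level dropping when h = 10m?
64/(225π) ≈ 0.09054 m/min

r/h = 9/16, so r = (9/16)h
V = (1/3)πr²h = (1/3)π((9/16)h)²h = (27/256)πh³
dV/dh = (81/256)πh²
dh/dt = (dV/dt)/(dV/dh) = -9/((81/256)π·10²) = -64/(225π) m/min
The level is dropping at 64/(225π) ≈ 0.09054 m/min.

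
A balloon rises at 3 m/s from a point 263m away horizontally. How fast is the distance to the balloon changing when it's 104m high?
312√79985/79985 ≈ 1.103 m/s

z² = 263² + y²
z = √(263² + 104²) = √79985
dz/dt = y/z · dy/dt = 104/√79985 · 3 = 312√79985/79985 ≈ 1.103 m/s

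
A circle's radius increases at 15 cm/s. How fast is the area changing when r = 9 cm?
270π cm²/s

A = πr²
dA/dt = 2πr · dr/dt = 2π(9)(15) = 270π cm²/s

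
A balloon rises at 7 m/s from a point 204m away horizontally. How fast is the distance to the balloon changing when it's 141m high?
329√6833/6833 ≈ 3.98 m/s

z² = 204² + y²
z = √(204² + 141²) = 3√6833
dz/dt = y/z · dy/dt = 141/(3√6833) · 7 = 329√6833/6833 ≈ 3.98 m/s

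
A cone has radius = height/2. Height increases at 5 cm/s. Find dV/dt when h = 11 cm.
605π/4 cm³/s

V = (1/3)π(h/2)²h = πh³/12
dV/dt = πh²/4 · 5
At h = 11: dV/dt = 605π/4 cm³/s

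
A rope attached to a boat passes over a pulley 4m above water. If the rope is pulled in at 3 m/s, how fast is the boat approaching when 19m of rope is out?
19√345/115 ≈ 3.069 m/s

rope² = x² + 4²
x = √(19² - 4²) = √345
dx/dt = (rope/x) · d(rope)/dt = (19/√345) · (-3) = -19√345/115 m/s
The boat approaches at 19√345/115 ≈ 3.069 m/s.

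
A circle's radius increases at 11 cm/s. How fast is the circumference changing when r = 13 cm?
22π cm/s

C = 2πr
dC/dt = 2π · dr/dt = 2π · 11 = 22π cm/s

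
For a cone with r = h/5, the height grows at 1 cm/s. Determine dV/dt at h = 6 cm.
36π/25 cm³/s

V = (1/3)π(h/5)²h = πh³/75
dV/dt = πh²/25 · 1
At h = 6: dV/dt = 36π/25 cm³/s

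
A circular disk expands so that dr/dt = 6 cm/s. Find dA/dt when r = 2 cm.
24π cm²/s

A = πr²
dA/dt = 2πr · dr/dt = 2π(2)(6) = 24π cm²/s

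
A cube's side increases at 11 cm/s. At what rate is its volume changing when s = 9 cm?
2673 cm³/s

V = s³
dV/dt = 3s² · ds/dt = 3·9²·11 = 2673 cm³/s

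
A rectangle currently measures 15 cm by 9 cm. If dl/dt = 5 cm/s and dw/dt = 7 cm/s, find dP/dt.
24 cm/s

P = 2(l + w)
dP/dt = 2(dl/dt + dw/dt) = 2(5 + 7) = 24 cm/s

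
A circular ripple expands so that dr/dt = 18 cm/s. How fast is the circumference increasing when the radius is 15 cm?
36π cm/s

C = 2πr
dC/dt = 2π · dr/dt = 2π · 18 = 36π cm/s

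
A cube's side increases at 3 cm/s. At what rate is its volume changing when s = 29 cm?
7569 cm³/s

V = s³
dV/dt = 3s² · ds/dt = 3·29²·3 = 7569 cm³/s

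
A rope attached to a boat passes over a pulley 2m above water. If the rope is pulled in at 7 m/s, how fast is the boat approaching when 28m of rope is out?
98√195/195 ≈ 7.018 m/s

rope² = x² + 2²
x = √(28² - 2²) = 2√195
dx/dt = (rope/x) · d(rope)/dt = (28/(2√195)) · (-7) = -98√195/195 m/s
The boat approaches at 98√195/195 ≈ 7.018 m/s.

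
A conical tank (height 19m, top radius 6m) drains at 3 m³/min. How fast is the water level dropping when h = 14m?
361/(2352π) ≈ 0.04886 m/min

r/h = 6/19, so r = (6/19)h
V = (1/3)πr²h = (1/3)π((6/19)h)²h = (12/361)πh³
dV/dh = (36/361)πh²
dh/dt = (dV/dt)/(dV/dh) = -3/((36/361)π·14²) = -361/(2352π) m/min
The level is dropping at 361/(2352π) ≈ 0.04886 m/min.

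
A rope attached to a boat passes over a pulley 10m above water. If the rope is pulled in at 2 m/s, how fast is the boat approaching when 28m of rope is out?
28√19/57 ≈ 2.141 m/s

rope² = x² + 10²
x = √(28² - 10²) = 6√19
dx/dt = (rope/x) · d(rope)/dt = (28/(6√19)) · (-2) = -28√19/57 m/s
The boat approaches at 28√19/57 ≈ 2.141 m/s.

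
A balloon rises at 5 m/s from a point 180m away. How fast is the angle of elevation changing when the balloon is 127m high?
0.018546 rad/s

tan(θ) = y/180
sec²(θ) · dθ/dt = (1/180) · dy/dt
dθ/dt = cos²(θ)/180 · 5 = 180/(180² + 127²) · 5
dθ/dt = 0.018546 rad/s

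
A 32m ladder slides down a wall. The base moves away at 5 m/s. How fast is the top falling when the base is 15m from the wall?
75√799/799 ≈ 2.653 m/s

x² + y² = 32²
2x·dx/dt + 2y·dy/dt = 0
dy/dt = -x/y · dx/dt = -15/√799 · 5 = -75√799/799 m/s
The top is descending at 75√799/799 ≈ 2.653 m/s.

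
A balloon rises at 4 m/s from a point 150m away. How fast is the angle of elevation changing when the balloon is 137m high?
0.014539 rad/s

tan(θ) = y/150
sec²(θ) · dθ/dt = (1/150) · dy/dt
dθ/dt = cos²(θ)/150 · 4 = 150/(150² + 137²) · 4
dθ/dt = 0.014539 rad/s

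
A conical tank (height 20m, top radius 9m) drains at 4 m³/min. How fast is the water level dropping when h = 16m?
25/(324π) ≈ 0.02456 m/min

r/h = 9/20, so r = (9/20)h
V = (1/3)πr²h = (1/3)π((9/20)h)²h = (27/400)πh³
dV/dh = (81/400)πh²
dh/dt = (dV/dt)/(dV/dh) = -4/((81/400)π·16²) = -25/(324π) m/min
The level is dropping at 25/(324π) ≈ 0.02456 m/min.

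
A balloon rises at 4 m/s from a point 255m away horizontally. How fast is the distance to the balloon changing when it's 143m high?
286√85474/42737 ≈ 1.956 m/s

z² = 255² + y²
z = √(255² + 143²) = √85474
dz/dt = y/z · dy/dt = 143/√85474 · 4 = 286√85474/42737 ≈ 1.956 m/s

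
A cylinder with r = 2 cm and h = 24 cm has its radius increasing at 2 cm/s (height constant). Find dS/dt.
112π cm²/s

S = 2πrh + 2πr² (lateral + bases)
dS/dt = (2πh + 4πr)·dr/dt = (2π·24 + 4π·2)·2
= 112π cm²/s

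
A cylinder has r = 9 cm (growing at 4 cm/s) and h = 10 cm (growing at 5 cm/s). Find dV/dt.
1125π cm³/s

V = πr²h
dV/dt = 2πrh·dr/dt + πr²·dh/dt
= 2π(9)(10)(4) + π(9)²(5)
= 1125π cm³/s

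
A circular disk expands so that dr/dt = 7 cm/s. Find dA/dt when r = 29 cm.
406π cm²/s

A = πr²
dA/dt = 2πr · dr/dt = 2π(29)(7) = 406π cm²/s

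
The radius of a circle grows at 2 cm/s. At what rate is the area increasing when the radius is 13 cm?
52π cm²/s

A = πr²
dA/dt = 2πr · dr/dt = 2π(13)(2) = 52π cm²/s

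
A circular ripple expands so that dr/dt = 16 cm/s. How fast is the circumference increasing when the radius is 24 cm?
32π cm/s

C = 2πr
dC/dt = 2π · dr/dt = 2π · 16 = 32π cm/s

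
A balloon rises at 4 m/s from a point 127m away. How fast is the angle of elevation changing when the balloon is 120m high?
0.01664 rad/s

tan(θ) = y/127
sec²(θ) · dθ/dt = (1/127) · dy/dt
dθ/dt = cos²(θ)/127 · 4 = 127/(127² + 120²) · 4
dθ/dt = 0.01664 rad/s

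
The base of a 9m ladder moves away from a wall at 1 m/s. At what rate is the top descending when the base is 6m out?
2√5/5 ≈ 0.8944 m/s

x² + y² = 9²
2x·dx/dt + 2y·dy/dt = 0
dy/dt = -x/y · dx/dt = -6/(3√5) · 1 = -2√5/5 m/s
The top is descending at 2√5/5 ≈ 0.8944 m/s.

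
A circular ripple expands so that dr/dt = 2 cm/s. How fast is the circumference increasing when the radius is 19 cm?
4π cm/s

C = 2πr
dC/dt = 2π · dr/dt = 2π · 2 = 4π cm/s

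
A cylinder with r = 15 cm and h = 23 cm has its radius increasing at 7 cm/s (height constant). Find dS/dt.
742π cm²/s

S = 2πrh + 2πr² (lateral + bases)
dS/dt = (2πh + 4πr)·dr/dt = (2π·23 + 4π·15)·7
= 742π cm²/s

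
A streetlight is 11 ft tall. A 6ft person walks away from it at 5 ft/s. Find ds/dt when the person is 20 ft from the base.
6 ft/s

By similar triangles: 11/(x+s) = 6/s
Solving: s = 6x/5
ds/dt = 6/5 · dx/dt = 6/5 · 5 = 6 ft/s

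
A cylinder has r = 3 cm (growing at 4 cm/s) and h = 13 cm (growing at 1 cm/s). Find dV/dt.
321π cm³/s

V = πr²h
dV/dt = 2πrh·dr/dt + πr²·dh/dt
= 2π(3)(13)(4) + π(3)²(1)
= 321π cm³/s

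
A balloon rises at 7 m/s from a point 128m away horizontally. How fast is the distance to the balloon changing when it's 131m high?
917√33545/33545 ≈ 5.007 m/s

z² = 128² + y²
z = √(128² + 131²) = √33545
dz/dt = y/z · dy/dt = 131/√33545 · 7 = 917√33545/33545 ≈ 5.007 m/s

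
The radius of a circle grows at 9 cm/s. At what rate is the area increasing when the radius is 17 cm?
306π cm²/s

A = πr²
dA/dt = 2πr · dr/dt = 2π(17)(9) = 306π cm²/s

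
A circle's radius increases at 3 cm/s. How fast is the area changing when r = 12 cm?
72π cm²/s

A = πr²
dA/dt = 2πr · dr/dt = 2π(12)(3) = 72π cm²/s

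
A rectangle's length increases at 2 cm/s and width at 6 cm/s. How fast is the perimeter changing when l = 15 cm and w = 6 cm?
16 cm/s

P = 2(l + w)
dP/dt = 2(dl/dt + dw/dt) = 2(2 + 6) = 16 cm/s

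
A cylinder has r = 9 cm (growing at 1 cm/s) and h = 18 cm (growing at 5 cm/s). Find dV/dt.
729π cm³/s

V = πr²h
dV/dt = 2πrh·dr/dt + πr²·dh/dt
= 2π(9)(18)(1) + π(9)²(5)
= 729π cm³/s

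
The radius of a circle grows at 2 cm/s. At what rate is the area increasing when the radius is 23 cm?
92π cm²/s

A = πr²
dA/dt = 2πr · dr/dt = 2π(23)(2) = 92π cm²/s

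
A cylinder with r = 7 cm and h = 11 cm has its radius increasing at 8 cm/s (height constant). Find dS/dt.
400π cm²/s

S = 2πrh + 2πr² (lateral + bases)
dS/dt = (2πh + 4πr)·dr/dt = (2π·11 + 4π·7)·8
= 400π cm²/s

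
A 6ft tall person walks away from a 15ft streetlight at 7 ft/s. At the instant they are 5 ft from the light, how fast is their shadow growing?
14/3 ft/s

By similar triangles: 15/(x+s) = 6/s
Solving: s = 6x/9
ds/dt = 6/9 · dx/dt = 2/3 · 7 = 14/3 ft/s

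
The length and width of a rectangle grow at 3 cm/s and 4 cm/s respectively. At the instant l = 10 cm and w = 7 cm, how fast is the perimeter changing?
14 cm/s

P = 2(l + w)
dP/dt = 2(dl/dt + dw/dt) = 2(3 + 4) = 14 cm/s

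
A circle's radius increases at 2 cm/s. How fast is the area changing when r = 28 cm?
112π cm²/s

A = πr²
dA/dt = 2πr · dr/dt = 2π(28)(2) = 112π cm²/s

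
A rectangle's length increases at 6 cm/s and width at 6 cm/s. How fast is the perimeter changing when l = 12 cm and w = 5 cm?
24 cm/s

P = 2(l + w)
dP/dt = 2(dl/dt + dw/dt) = 2(6 + 6) = 24 cm/s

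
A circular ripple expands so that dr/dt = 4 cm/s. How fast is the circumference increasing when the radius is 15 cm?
8π cm/s

C = 2πr
dC/dt = 2π · dr/dt = 2π · 4 = 8π cm/s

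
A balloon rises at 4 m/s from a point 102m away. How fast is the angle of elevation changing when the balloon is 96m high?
0.020795 rad/s

tan(θ) = y/102
sec²(θ) · dθ/dt = (1/102) · dy/dt
dθ/dt = cos²(θ)/102 · 4 = 102/(102² + 96²) · 4
dθ/dt = 0.020795 rad/s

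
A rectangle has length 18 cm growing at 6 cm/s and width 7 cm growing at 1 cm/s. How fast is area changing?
60 cm²/s

A = lw
dA/dt = w·dl/dt + l·dw/dt = 7·6 + 18·1 = 60 cm²/s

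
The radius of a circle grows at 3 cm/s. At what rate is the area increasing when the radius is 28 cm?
168π cm²/s

A = πr²
dA/dt = 2πr · dr/dt = 2π(28)(3) = 168π cm²/s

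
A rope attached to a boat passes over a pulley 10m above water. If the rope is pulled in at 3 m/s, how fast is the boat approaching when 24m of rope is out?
36√119/119 ≈ 3.3 m/s

rope² = x² + 10²
x = √(24² - 10²) = 2√119
dx/dt = (rope/x) · d(rope)/dt = (24/(2√119)) · (-3) = -36√119/119 m/s
The boat approaches at 36√119/119 ≈ 3.3 m/s.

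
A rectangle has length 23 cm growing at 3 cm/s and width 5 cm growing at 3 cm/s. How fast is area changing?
84 cm²/s

A = lw
dA/dt = w·dl/dt + l·dw/dt = 5·3 + 23·3 = 84 cm²/s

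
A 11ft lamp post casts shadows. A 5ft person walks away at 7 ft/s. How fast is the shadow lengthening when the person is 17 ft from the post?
35/6 ft/s

By similar triangles: 11/(x+s) = 5/s
Solving: s = 5x/6
ds/dt = 5/6 · dx/dt = 5/6 · 7 = 35/6 ft/s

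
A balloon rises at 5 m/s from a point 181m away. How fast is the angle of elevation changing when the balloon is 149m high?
0.016466 rad/s

tan(θ) = y/181
sec²(θ) · dθ/dt = (1/181) · dy/dt
dθ/dt = cos²(θ)/181 · 5 = 181/(181² + 149²) · 5
dθ/dt = 0.016466 rad/s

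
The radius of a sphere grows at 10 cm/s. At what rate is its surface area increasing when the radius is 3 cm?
240π cm²/s

S = 4πr²
dS/dt = dS/dr · dr/dt = 8πr · 10
At r = 3: dS/dt = 240π cm²/s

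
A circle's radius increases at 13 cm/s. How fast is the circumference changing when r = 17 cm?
26π cm/s

C = 2πr
dC/dt = 2π · dr/dt = 2π · 13 = 26π cm/s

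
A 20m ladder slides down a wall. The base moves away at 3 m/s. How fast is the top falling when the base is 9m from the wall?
27√319/319 ≈ 1.512 m/s

x² + y² = 20²
2x·dx/dt + 2y·dy/dt = 0
dy/dt = -x/y · dx/dt = -9/√319 · 3 = -27√319/319 m/s
The top is descending at 27√319/319 ≈ 1.512 m/s.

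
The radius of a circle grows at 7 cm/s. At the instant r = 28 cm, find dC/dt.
14π cm/s

C = 2πr
dC/dt = 2π · dr/dt = 2π · 7 = 14π cm/s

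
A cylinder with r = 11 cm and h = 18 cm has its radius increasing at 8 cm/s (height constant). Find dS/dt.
640π cm²/s

S = 2πrh + 2πr² (lateral + bases)
dS/dt = (2πh + 4πr)·dr/dt = (2π·18 + 4π·11)·8
= 640π cm²/s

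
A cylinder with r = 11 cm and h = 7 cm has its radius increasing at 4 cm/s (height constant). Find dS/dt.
232π cm²/s

S = 2πrh + 2πr² (lateral + bases)
dS/dt = (2πh + 4πr)·dr/dt = (2π·7 + 4π·11)·4
= 232π cm²/s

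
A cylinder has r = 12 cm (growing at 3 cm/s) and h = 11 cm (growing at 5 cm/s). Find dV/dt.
1512π cm³/s

V = πr²h
dV/dt = 2πrh·dr/dt + πr²·dh/dt
= 2π(12)(11)(3) + π(12)²(5)
= 1512π cm³/s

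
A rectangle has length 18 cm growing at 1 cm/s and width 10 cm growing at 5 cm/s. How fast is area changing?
100 cm²/s

A = lw
dA/dt = w·dl/dt + l·dw/dt = 10·1 + 18·5 = 100 cm²/s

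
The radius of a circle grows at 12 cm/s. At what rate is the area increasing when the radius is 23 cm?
552π cm²/s

A = πr²
dA/dt = 2πr · dr/dt = 2π(23)(12) = 552π cm²/s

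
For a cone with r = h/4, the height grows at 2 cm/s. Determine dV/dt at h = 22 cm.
121π/2 cm³/s

V = (1/3)π(h/4)²h = πh³/48
dV/dt = πh²/16 · 2
At h = 22: dV/dt = 121π/2 cm³/s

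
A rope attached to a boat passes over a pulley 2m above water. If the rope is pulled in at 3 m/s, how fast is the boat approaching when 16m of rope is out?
8√7/7 ≈ 3.024 m/s

rope² = x² + 2²
x = √(16² - 2²) = 6√7
dx/dt = (rope/x) · d(rope)/dt = (16/(6√7)) · (-3) = -8√7/7 m/s
The boat approaches at 8√7/7 ≈ 3.024 m/s.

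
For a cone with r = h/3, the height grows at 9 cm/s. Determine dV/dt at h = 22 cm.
484π cm³/s

V = (1/3)π(h/3)²h = πh³/27
dV/dt = πh²/9 · 9
At h = 22: dV/dt = 484π cm³/s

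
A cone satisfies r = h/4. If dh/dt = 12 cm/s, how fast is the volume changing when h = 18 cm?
243π cm³/s

V = (1/3)π(h/4)²h = πh³/48
dV/dt = πh²/16 · 12
At h = 18: dV/dt = 243π cm³/s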